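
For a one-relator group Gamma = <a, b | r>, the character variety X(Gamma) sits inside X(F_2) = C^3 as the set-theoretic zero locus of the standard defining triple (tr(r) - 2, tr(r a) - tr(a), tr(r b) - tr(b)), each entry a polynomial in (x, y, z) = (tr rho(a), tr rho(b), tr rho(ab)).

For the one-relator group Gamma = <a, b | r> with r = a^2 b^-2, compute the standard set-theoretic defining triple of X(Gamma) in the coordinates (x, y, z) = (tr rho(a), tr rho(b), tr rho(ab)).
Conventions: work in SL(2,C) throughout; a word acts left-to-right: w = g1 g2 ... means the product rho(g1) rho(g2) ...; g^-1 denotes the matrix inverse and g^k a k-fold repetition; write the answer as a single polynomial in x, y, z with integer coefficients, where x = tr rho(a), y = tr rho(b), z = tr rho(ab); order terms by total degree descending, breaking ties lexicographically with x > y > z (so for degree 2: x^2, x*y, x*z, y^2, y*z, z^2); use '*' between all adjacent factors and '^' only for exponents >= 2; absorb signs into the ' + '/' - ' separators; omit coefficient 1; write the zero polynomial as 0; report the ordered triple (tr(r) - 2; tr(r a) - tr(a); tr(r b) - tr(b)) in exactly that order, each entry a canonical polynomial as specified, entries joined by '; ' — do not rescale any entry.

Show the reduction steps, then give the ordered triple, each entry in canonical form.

trace(a^2) = trace(a) * trace(a) - trace(1) = x^2 - 2
use: trace(a^2 b) = trace(a) * trace(b a) - trace(b) = x*z - y
apply: trace(a^2 b^-1) = trace(a^2) * trace(b) - trace(a^2 b) = x^2*y - x*z - y
apply: trace(a^2 b^-2) = trace(a^2 b^-1) * trace(b) - trace(a^2) = x^2*y^2 - x*y*z - x^2 - y^2 + 2
trace(a^3) = trace(a) * trace(a^2) - trace(a)   [square of a] = x^3 - 3*x
trace(a^3 b) = trace(a) * trace(b a^2) - trace(b a)   [square of a] = x^2*z - x*y - z
use: trace(a^3 b^-1) = trace(a^3) * trace(b) - trace(a^3 b)   [inverse elimination on b] = x^3*y - x^2*z - 2*x*y + z
apply: trace(a^2 b^-2 a) = trace(a^3 b^-1) * trace(b) - trace(a^3)   [inverse elimination on b] = x^3*y^2 - x^2*y*z - x^3 - 2*x*y^2 + y*z + 3*x
assemble the triple (trace(r) - 2; trace(r a) - x; trace(r b) - y)

x^2*y^2 - x*y*z - x^2 - y^2; x^3*y^2 - x^2*y*z - x^3 - 2*x*y^2 + y*z + 2*x; x^2*y - x*z - 2*y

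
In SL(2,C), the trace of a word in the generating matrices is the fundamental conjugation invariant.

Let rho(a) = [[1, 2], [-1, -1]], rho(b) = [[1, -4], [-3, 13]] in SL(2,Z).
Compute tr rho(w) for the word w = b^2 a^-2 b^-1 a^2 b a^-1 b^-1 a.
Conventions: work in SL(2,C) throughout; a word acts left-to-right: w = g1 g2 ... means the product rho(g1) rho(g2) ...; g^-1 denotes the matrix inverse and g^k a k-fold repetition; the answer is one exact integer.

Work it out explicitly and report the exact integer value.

5446

rho(b) = [[1, -4], [-3, 13]]
... * rho(b) = [[1, -4], [-3, 13]]  ->  [[13, -56], [-42, 181]]
... * rho(a^-1) = [[-1, -2], [1, 1]]  ->  [[-69, -82], [223, 265]]
... * rho(a^-1) = [[-1, -2], [1, 1]]  ->  [[-13, 56], [42, -181]]
... * rho(b^-1) = [[13, 4], [3, 1]]  ->  [[-1, 4], [3, -13]]
... * rho(a) = [[1, 2], [-1, -1]]  ->  [[-5, -6], [16, 19]]
... * rho(a) = [[1, 2], [-1, -1]]  ->  [[1, -4], [-3, 13]]
... * rho(b) = [[1, -4], [-3, 13]]  ->  [[13, -56], [-42, 181]]
... * rho(a^-1) = [[-1, -2], [1, 1]]  ->  [[-69, -82], [223, 265]]
... * rho(b^-1) = [[13, 4], [3, 1]]  ->  [[-1143, -358], [3694, 1157]]
... * rho(a) = [[1, 2], [-1, -1]]  ->  [[-785, -1928], [2537, 6231]]
tr = -785 + 6231 = 5446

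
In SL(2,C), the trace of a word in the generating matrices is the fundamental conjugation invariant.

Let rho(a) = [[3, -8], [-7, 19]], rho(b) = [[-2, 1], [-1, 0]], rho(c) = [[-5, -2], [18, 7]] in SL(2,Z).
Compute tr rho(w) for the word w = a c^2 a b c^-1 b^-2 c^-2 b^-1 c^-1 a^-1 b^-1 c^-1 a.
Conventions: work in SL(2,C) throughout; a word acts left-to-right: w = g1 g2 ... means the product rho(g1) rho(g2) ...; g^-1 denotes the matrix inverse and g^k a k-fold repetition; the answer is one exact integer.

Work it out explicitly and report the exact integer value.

-49133558054

rho(a) = [[3, -8], [-7, 19]]
... * rho(c) = [[-5, -2], [18, 7]]  ->  [[-159, -62], [377, 147]]
... * rho(c) = [[-5, -2], [18, 7]]  ->  [[-321, -116], [761, 275]]
... * rho(a) = [[3, -8], [-7, 19]]  ->  [[-151, 364], [358, -863]]
... * rho(b) = [[-2, 1], [-1, 0]]  ->  [[-62, -151], [147, 358]]
... * rho(c^-1) = [[7, 2], [-18, -5]]  ->  [[2284, 631], [-5415, -1496]]
... * rho(b^-1) = [[0, -1], [1, -2]]  ->  [[631, -3546], [-1496, 8407]]
... * rho(b^-1) = [[0, -1], [1, -2]]  ->  [[-3546, 6461], [8407, -15318]]
... * rho(c^-1) = [[7, 2], [-18, -5]]  ->  [[-141120, -39397], [334573, 93404]]
... * rho(c^-1) = [[7, 2], [-18, -5]]  ->  [[-278694, -85255], [660739, 202126]]
... * rho(b^-1) = [[0, -1], [1, -2]]  ->  [[-85255, 449204], [202126, -1064991]]
... * rho(c^-1) = [[7, 2], [-18, -5]]  ->  [[-8682457, -2416530], [20584720, 5729207]]
... * rho(a^-1) = [[19, 8], [7, 3]]  ->  [[-181882393, -76709246], [431214129, 181865381]]
... * rho(b^-1) = [[0, -1], [1, -2]]  ->  [[-76709246, 335300885], [181865381, -794944891]]
... * rho(c^-1) = [[7, 2], [-18, -5]]  ->  [[-6572380652, -1829922917], [15582065705, 4338455217]]
... * rho(a) = [[3, -8], [-7, 19]]  ->  [[-6907681537, 17810509793], [16377010596, -42225876517]]
tr = -6907681537 + -42225876517 = -49133558054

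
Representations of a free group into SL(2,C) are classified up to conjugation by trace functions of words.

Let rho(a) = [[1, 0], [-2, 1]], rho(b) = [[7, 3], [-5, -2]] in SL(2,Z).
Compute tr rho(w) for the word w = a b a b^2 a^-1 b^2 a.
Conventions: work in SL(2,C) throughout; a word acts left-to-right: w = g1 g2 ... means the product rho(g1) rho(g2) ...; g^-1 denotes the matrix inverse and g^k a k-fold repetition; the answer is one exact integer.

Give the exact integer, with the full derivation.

2033

rho(a) = [[1, 0], [-2, 1]]
... * rho(b) = [[7, 3], [-5, -2]]  ->  [[7, 3], [-19, -8]]
... * rho(a) = [[1, 0], [-2, 1]]  ->  [[1, 3], [-3, -8]]
... * rho(b) = [[7, 3], [-5, -2]]  ->  [[-8, -3], [19, 7]]
... * rho(b) = [[7, 3], [-5, -2]]  ->  [[-41, -18], [98, 43]]
... * rho(a^-1) = [[1, 0], [2, 1]]  ->  [[-77, -18], [184, 43]]
... * rho(b) = [[7, 3], [-5, -2]]  ->  [[-449, -195], [1073, 466]]
... * rho(b) = [[7, 3], [-5, -2]]  ->  [[-2168, -957], [5181, 2287]]
... * rho(a) = [[1, 0], [-2, 1]]  ->  [[-254, -957], [607, 2287]]
tr = -254 + 2287 = 2033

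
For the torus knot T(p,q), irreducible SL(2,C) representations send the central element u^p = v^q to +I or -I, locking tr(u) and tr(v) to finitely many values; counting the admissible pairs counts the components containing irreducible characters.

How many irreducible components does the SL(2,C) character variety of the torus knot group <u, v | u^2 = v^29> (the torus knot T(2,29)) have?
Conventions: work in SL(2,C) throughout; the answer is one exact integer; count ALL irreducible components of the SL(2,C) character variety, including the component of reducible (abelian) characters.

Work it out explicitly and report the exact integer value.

15

For T(2,29): irreducibility forces the central element u^2 = v^29 to one of +I, -I.
On an irreducible component, tr(u) is locked at 2*cos(pi*alpha/2) for some alpha in 1..1, and tr(v) at 2*cos(pi*beta/29) for some beta in 1..28.
Consistency of u^2 = (-1)^alpha I with v^29 = (-1)^beta I forces alpha = beta (mod 2).
Enumerate parity-matched pairs: 1*14 odd-odd plus 0*14 even-even gives 14.
components with irreducible characters: 14; plus the single component of reducible (abelian) characters: total 15.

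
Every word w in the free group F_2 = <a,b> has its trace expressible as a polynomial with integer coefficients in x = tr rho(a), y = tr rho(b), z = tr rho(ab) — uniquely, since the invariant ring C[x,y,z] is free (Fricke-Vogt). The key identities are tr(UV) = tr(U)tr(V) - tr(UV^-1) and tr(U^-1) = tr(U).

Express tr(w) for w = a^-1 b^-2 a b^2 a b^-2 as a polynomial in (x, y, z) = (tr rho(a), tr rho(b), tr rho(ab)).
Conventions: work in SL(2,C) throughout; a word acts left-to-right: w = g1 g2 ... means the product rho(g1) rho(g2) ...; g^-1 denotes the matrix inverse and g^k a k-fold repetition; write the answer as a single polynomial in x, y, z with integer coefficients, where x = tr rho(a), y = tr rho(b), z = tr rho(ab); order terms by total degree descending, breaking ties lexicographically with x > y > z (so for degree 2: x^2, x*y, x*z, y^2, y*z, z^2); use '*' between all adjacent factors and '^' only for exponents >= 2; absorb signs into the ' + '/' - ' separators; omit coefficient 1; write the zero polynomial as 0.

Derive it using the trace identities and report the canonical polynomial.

x*y^4*z^2 - 2*x^2*y^3*z - y^5*z - y^3*z^3 + x^3*y^2 + x*y^4 + x*y^2*z^2 + 4*y^3*z - 3*x*y^2 - y*z - x

so tr(b a b) = tr(b) * tr(a b) - tr(a) = y*z - x
reduce: tr(b^2 a b) = tr(b) * tr(b a b) - tr(b a) = y^2*z - x*y - z
tr(a b a b) = tr(a b) * tr(a b) - tr(1) = z^2 - 2
so tr(a b a) = tr(a) * tr(b a) - tr(b) = x*z - y
tr(a b^2 a b) = tr(b) * tr(a b a b) - tr(a b a) = y*z^2 - x*z - y
reduce: tr(a^2) = tr(a) * tr(a) - tr(1) = x^2 - 2
tr(a b^2 a) = tr(b) * tr(a^2 b) - tr(a^2) = x*y*z - x^2 - y^2 + 2
tr(b a b^2 a b) = tr(b) * tr(a b^2 a b) - tr(a b^2 a) = y^2*z^2 - 2*x*y*z + x^2 - 2
reduce: tr(a b a b a b) = tr(a b a b) * tr(a b) - tr(b a) = z^3 - 3*z
reduce: tr(a b a b a) = tr(a) * tr(b a b a) - tr(b a b) = x*z^2 - y*z - x
tr(b a b^2 a b a) = tr(b) * tr(a b a b a b) - tr(a b a b a) = y*z^3 - x*z^2 - 2*y*z + x
reduce: tr(a b^2 a b a^-1 b) = tr(b a b^2 a b) * tr(a) - tr(b a b^2 a b a) = x*y^2*z^2 - 2*x^2*y*z - y*z^3 + x^3 + x*z^2 + 2*y*z - 3*x
tr(a b^2 a b a^-1 b^-1) = tr(a b^2 a b a^-1) * tr(b) - tr(a b^2 a b a^-1 b) = -x*y^2*z^2 + 2*x^2*y*z + y^3*z + y*z^3 - x^3 - x*y^2 - x*z^2 - 3*y*z + 3*x
so tr(a^-1 b^-2 a b^2 a b) = tr(a b^2 a b a^-1 b^-1) * tr(b) - tr(a b^2 a b a^-1) = -x*y^3*z^2 + 2*x^2*y^2*z + y^4*z + y^2*z^3 - x^3*y - x*y^3 - x*y*z^2 - 4*y^2*z + 4*x*y + z
tr(b^-1 a^-1 b^-2 a b^2 a) = tr(a^-1 b^-2 a b^2 a) * tr(b) - tr(a^-1 b^-2 a b^2 a b) = x*y^3*z^2 - 2*x^2*y^2*z - y^4*z - y^2*z^3 + x^3*y + x*y^3 + x*y*z^2 + 4*y^2*z - 3*x*y - z
tr(a^-1 b^-2 a b^2 a b^-2) = tr(b^-1 a^-1 b^-2 a b^2 a) * tr(b) - tr(b^-1 a^-1 b^-2 a b^2 a b) = x*y^4*z^2 - 2*x^2*y^3*z - y^5*z - y^3*z^3 + x^3*y^2 + x*y^4 + x*y^2*z^2 + 4*y^3*z - 3*x*y^2 - y*z - x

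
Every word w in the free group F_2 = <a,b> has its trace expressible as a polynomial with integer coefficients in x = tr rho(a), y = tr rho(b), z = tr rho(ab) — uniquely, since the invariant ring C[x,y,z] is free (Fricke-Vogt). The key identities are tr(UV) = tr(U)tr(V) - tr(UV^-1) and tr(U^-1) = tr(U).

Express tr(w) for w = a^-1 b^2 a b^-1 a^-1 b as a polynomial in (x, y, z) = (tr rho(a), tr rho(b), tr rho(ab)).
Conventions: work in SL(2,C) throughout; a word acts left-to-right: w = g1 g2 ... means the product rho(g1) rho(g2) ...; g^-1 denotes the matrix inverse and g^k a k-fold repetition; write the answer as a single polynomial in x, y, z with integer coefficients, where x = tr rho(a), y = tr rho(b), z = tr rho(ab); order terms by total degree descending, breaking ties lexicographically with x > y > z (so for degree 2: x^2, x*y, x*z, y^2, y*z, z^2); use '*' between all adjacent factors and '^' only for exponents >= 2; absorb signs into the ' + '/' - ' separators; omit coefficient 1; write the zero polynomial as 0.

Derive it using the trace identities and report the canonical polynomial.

apply: tr(b^2) = tr(b) tr(b) - tr(1) = y^2 - 2
tr(b^2 a) = tr(b) tr(a b) - tr(a) = y*z - x
tr(a^2 b^2) = tr(a) tr(b^2 a) - tr(b^2) = x*y*z - x^2 - y^2 + 2
apply: tr(a^2 b) = tr(a) tr(b a) - tr(b) = x*z - y
tr(b^2 a^2 b) = tr(b) tr(a^2 b^2) - tr(a^2 b) = x*y^2*z - x^2*y - y^3 - x*z + 3*y
tr(a b a b) = tr(a b) tr(a b) - tr(1) = z^2 - 2
tr(b a b^2 a) = tr(b) tr(a b a b) - tr(a b a) = y*z^2 - x*z - y
tr(b a b^2) = tr(b) tr(b a b) - tr(b a) = y^2*z - x*y - z
use: tr(b^2 a^2 b a) = tr(a) tr(b a b^2 a) - tr(b a b^2) = x*y*z^2 - x^2*z - y^2*z + z
tr(a b a^-1 b^2 a) = tr(b^2 a^2 b) tr(a) - tr(b^2 a^2 b a) = x^2*y^2*z - x^3*y - x*y^3 - x*y*z^2 + y^2*z + 3*x*y - z
apply: tr(b^2 a b a b) = tr(b) tr(b a b a b) - tr(b a b a) = y^2*z^2 - x*y*z - y^2 - z^2 + 2
use: tr(a b a b a b) = tr(a b a b) tr(a b) - tr(b a) = z^3 - 3*z
apply: tr(a b a b a) = tr(a) tr(b a b a) - tr(b a b) = x*z^2 - y*z - x
tr(b^2 a b a b a) = tr(b) tr(a b a b a b) - tr(a b a b a) = y*z^3 - x*z^2 - 2*y*z + x
apply: tr(a b a^-1 b^2 a b) = tr(b^2 a b a b) tr(a) - tr(b^2 a b a b a) = x*y^2*z^2 - x^2*y*z - y*z^3 - x*y^2 + 2*y*z + x
use: tr(b a^-1 b^2 a b^-1 a) = tr(a b a^-1 b^2 a) tr(b) - tr(a b a^-1 b^2 a b) = x^2*y^3*z - x^3*y^2 - x*y^4 - 2*x*y^2*z^2 + x^2*y*z + y^3*z + y*z^3 + 4*x*y^2 - 3*y*z - x
use: tr(a^-1 b^2 a b^-1 a^-1 b) = tr(b a^-1 b^2 a b^-1) tr(a) - tr(b a^-1 b^2 a b^-1 a) = -x^2*y^3*z + x^3*y^2 + x*y^4 + 2*x*y^2*z^2 - x^2*y*z - y^3*z - y*z^3 - 3*x*y^2 + 3*y*z - x

-x^2*y^3*z + x^3*y^2 + x*y^4 + 2*x*y^2*z^2 - x^2*y*z - y^3*z - y*z^3 - 3*x*y^2 + 3*y*z - x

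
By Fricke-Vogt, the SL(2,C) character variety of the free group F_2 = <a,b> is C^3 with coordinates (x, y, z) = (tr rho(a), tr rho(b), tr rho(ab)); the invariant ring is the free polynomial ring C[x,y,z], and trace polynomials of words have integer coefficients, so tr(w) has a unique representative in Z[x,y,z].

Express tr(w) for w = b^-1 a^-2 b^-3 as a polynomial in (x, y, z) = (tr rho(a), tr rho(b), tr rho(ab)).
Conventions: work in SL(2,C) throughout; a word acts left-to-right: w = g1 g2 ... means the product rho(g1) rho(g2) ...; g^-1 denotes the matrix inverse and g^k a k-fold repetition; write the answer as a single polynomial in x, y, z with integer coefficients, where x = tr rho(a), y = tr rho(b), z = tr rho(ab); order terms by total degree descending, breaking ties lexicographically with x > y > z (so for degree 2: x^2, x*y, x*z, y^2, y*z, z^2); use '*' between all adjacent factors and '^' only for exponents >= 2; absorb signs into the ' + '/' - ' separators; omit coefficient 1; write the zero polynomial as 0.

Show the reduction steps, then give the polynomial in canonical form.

x*y^3*z - x^2*y^2 - y^4 - 2*x*y*z + x^2 + 4*y^2 - 2

so tr(a^-1) = tr(a) = x
tr(a^-1 b) = tr(b) tr(a) - tr(b a) = x*y - z
tr(a^-1 b^-1) = tr(a^-1) tr(b) - tr(a^-1 b) = z
tr(b^-2 a^-1) = tr(a^-1 b^-1) tr(b) - tr(a^-1) = y*z - x
so tr(b^-3 a^-1) = tr(b^-2 a^-1) tr(b) - tr(b^-2 a^-1 b) = y^2*z - x*y - z
tr(b^-2) = tr(b^-1) tr(b) - tr(1) = y^2 - 2
reduce: tr(b^-3) = tr(b^-2) tr(b) - tr(b^-1) = y^3 - 3*y
tr(a^-2 b^-3) = tr(b^-3 a^-1) tr(a) - tr(b^-3) = x*y^2*z - x^2*y - y^3 - x*z + 3*y
tr(a^-2 b^-2) = tr(b^-2 a^-1) tr(a) - tr(b^-2) = x*y*z - x^2 - y^2 + 2
tr(b^-1 a^-2 b^-3) = tr(a^-2 b^-3) tr(b) - tr(a^-2 b^-2) = x*y^3*z - x^2*y^2 - y^4 - 2*x*y*z + x^2 + 4*y^2 - 2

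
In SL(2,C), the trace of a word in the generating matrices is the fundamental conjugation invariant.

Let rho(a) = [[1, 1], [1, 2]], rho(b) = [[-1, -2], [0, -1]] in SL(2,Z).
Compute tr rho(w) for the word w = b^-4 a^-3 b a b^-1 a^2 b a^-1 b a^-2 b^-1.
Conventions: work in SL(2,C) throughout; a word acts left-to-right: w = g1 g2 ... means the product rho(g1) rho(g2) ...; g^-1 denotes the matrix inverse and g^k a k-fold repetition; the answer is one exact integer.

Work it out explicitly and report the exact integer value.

rho(b^-1) = [[-1, 2], [0, -1]]
... * rho(b^-1) = [[-1, 2], [0, -1]]  ->  [[1, -4], [0, 1]]
... * rho(b^-1) = [[-1, 2], [0, -1]]  ->  [[-1, 6], [0, -1]]
... * rho(b^-1) = [[-1, 2], [0, -1]]  ->  [[1, -8], [0, 1]]
... * rho(a^-1) = [[2, -1], [-1, 1]]  ->  [[10, -9], [-1, 1]]
... * rho(a^-1) = [[2, -1], [-1, 1]]  ->  [[29, -19], [-3, 2]]
... * rho(a^-1) = [[2, -1], [-1, 1]]  ->  [[77, -48], [-8, 5]]
... * rho(b) = [[-1, -2], [0, -1]]  ->  [[-77, -106], [8, 11]]
... * rho(a) = [[1, 1], [1, 2]]  ->  [[-183, -289], [19, 30]]
... * rho(b^-1) = [[-1, 2], [0, -1]]  ->  [[183, -77], [-19, 8]]
... * rho(a) = [[1, 1], [1, 2]]  ->  [[106, 29], [-11, -3]]
... * rho(a) = [[1, 1], [1, 2]]  ->  [[135, 164], [-14, -17]]
... * rho(b) = [[-1, -2], [0, -1]]  ->  [[-135, -434], [14, 45]]
... * rho(a^-1) = [[2, -1], [-1, 1]]  ->  [[164, -299], [-17, 31]]
... * rho(b) = [[-1, -2], [0, -1]]  ->  [[-164, -29], [17, 3]]
... * rho(a^-1) = [[2, -1], [-1, 1]]  ->  [[-299, 135], [31, -14]]
... * rho(a^-1) = [[2, -1], [-1, 1]]  ->  [[-733, 434], [76, -45]]
... * rho(b^-1) = [[-1, 2], [0, -1]]  ->  [[733, -1900], [-76, 197]]
tr = 733 + 197 = 930

930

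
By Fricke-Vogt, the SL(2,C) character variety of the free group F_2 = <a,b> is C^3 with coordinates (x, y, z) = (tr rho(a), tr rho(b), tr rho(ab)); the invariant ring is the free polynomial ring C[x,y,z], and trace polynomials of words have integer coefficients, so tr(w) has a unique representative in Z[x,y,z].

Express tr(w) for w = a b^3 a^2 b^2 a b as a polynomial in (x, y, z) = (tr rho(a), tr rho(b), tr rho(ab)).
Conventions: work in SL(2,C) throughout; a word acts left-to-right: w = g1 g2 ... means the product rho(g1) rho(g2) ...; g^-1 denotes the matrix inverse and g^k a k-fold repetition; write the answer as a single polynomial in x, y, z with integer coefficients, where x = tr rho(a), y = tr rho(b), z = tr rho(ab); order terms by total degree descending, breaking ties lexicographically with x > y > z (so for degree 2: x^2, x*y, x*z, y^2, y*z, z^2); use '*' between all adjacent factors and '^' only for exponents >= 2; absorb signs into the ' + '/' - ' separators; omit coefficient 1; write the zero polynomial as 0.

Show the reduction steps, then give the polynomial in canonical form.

trace(b a b a) = trace(a b) * trace(a b) - trace(1)   [split at a repeated a] = z^2 - 2
so trace(a b a b a b) = trace(b a b a) * trace(b a) - trace(a b)   [split at a repeated b] = z^3 - 3*z
reduce: trace(b a b) = trace(b) * trace(a b) - trace(a)   [square of b] = y*z - x
trace(a b a b a) = trace(a) * trace(b a b a) - trace(b a b)   [square of a] = x*z^2 - y*z - x
trace(b a b a b^2 a) = trace(b) * trace(a b a b a b) - trace(a b a b a)   [square of b] = y*z^3 - x*z^2 - 2*y*z + x
trace(a b a) = trace(a) * trace(b a) - trace(b)   [square of a] = x*z - y
so trace(a b a b^2) = trace(b) * trace(a b a b) - trace(a b a)   [square of b] = y*z^2 - x*z - y
trace(b a b a b^2) = trace(b) * trace(a b a b^2) - trace(a b a b)   [square of b] = y^2*z^2 - x*y*z - y^2 - z^2 + 2
trace(b a^2 b a b a b) = trace(a) * trace(b a b a b^2 a) - trace(b a b a b^2)   [square of a] = x*y*z^3 - x^2*z^2 - y^2*z^2 - x*y*z + x^2 + y^2 + z^2 - 2
reduce: trace(b a^2 b a b a) = trace(a) * trace(b a b a b a) - trace(b a b a b)   [square of a] = x*z^3 - y*z^2 - 2*x*z + y
so trace(a b a b^3 a^2 b) = trace(b) * trace(b a^2 b a b a b) - trace(b a^2 b a b a)   [square of b] = x*y^2*z^3 - x^2*y*z^2 - y^3*z^2 - x*y^2*z - x*z^3 + x^2*y + y^3 + 2*y*z^2 + 2*x*z - 3*y
reduce: trace(a b^3) = trace(b) * trace(a b^2) - trace(a b)   [square of b] = y^2*z - x*y - z
trace(b a b^3) = trace(b) * trace(a b^3) - trace(a b^2)   [square of b] = y^3*z - x*y^2 - 2*y*z + x
trace(b a b^3 a^2) = trace(a) * trace(b a b^3 a) - trace(b a b^3)   [square of a] = x*y^2*z^2 - x^2*y*z - y^3*z - x*z^2 + 2*y*z + x
reduce: trace(a b a b^3 a^2) = trace(a) * trace(b a b^3 a^2) - trace(b a b^3 a)   [square of a] = x^2*y^2*z^2 - x^3*y*z - x*y^3*z - x^2*z^2 - y^2*z^2 + 3*x*y*z + x^2 + y^2 + z^2 - 2
trace(a b^3 a^2 b^2 a b) = trace(b) * trace(a b a b^3 a^2 b) - trace(a b a b^3 a^2)   [square of b] = x*y^3*z^3 - 2*x^2*y^2*z^2 - y^4*z^2 + x^3*y*z - x*y*z^3 + x^2*y^2 + x^2*z^2 + y^4 + 3*y^2*z^2 - x*y*z - x^2 - 4*y^2 - z^2 + 2

x*y^3*z^3 - 2*x^2*y^2*z^2 - y^4*z^2 + x^3*y*z - x*y*z^3 + x^2*y^2 + x^2*z^2 + y^4 + 3*y^2*z^2 - x*y*z - x^2 - 4*y^2 - z^2 + 2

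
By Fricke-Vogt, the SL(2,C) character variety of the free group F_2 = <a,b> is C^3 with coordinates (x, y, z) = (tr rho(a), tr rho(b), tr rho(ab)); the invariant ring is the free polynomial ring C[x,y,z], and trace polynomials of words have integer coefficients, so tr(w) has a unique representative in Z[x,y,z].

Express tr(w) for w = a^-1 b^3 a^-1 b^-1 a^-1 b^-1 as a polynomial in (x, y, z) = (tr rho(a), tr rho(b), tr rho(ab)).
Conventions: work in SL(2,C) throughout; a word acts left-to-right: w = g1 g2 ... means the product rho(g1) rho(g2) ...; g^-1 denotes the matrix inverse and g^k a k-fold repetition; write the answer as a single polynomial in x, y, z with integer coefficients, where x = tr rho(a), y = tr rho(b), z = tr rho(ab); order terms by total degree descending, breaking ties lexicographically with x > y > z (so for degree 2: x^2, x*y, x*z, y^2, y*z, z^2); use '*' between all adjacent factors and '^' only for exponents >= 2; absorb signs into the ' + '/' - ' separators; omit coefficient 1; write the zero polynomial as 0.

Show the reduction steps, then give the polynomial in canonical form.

x*y^3*z^2 - y^4*z - y^2*z^3 - x*y^3 - 2*x*y*z^2 + 5*y^2*z + z^3 + 2*x*y - 3*z

trace(b^2) = trace(b)*trace(b) - trace(1)   [square of b] = y^2 - 2
reduce: trace(b^3) = trace(b)*trace(b^2) - trace(b)   [square of b] = y^3 - 3*y
trace(b a b) = trace(b)*trace(a b) - trace(a)   [square of b] = y*z - x
trace(b^3 a) = trace(b)*trace(b a b) - trace(b a)   [square of b] = y^2*z - x*y - z
trace(a^-1 b^3) = trace(b^3)*trace(a) - trace(b^3 a)   [inverse elimination on a] = x*y^3 - y^2*z - 2*x*y + z
so trace(a^-1 b^3 a^-1) = trace(a^-1 b^3)*trace(a) - trace(a^-1 b^3 a)   [inverse elimination on a] = x^2*y^3 - x*y^2*z - 2*x^2*y - y^3 + x*z + 3*y
so trace(b^4) = trace(b)*trace(b^3) - trace(b^2)   [square of b] = y^4 - 4*y^2 + 2
trace(b^4 a) = trace(b)*trace(a b^3) - trace(a b^2)   [square of b] = y^3*z - x*y^2 - 2*y*z + x
so trace(b a^-1 b^3) = trace(b^4)*trace(a) - trace(b^4 a)   [inverse elimination on a] = x*y^4 - y^3*z - 3*x*y^2 + 2*y*z + x
so trace(a b a b) = trace(a b)*trace(a b) - trace(1)   [split at a repeated a] = z^2 - 2
trace(a b a) = trace(a)*trace(b a) - trace(b)   [square of a] = x*z - y
trace(b a b a b) = trace(b)*trace(a b a b) - trace(a b a)   [square of b] = y*z^2 - x*z - y
trace(b^3 a b a) = trace(b)*trace(b a b a b) - trace(b a b a)   [square of b] = y^2*z^2 - x*y*z - y^2 - z^2 + 2
trace(b a^-1 b^3 a) = trace(b^3 a b)*trace(a) - trace(b^3 a b a)   [inverse elimination on a] = x*y^3*z - x^2*y^2 - y^2*z^2 - x*y*z + x^2 + y^2 + z^2 - 2
trace(a^-1 b^3 a^-1 b) = trace(b a^-1 b^3)*trace(a) - trace(b a^-1 b^3 a)   [inverse elimination on a] = x^2*y^4 - 2*x*y^3*z - 2*x^2*y^2 + y^2*z^2 + 3*x*y*z - y^2 - z^2 + 2
trace(a^-1 b^-1 a^-1 b^3) = trace(a^-1 b^3 a^-1)*trace(b) - trace(a^-1 b^3 a^-1 b)   [inverse elimination on b] = x*y^3*z - y^4 - y^2*z^2 - 2*x*y*z + 4*y^2 + z^2 - 2
so trace(a^-1 b^2) = trace(b^2)*trace(a) - trace(b^2 a)   [inverse elimination on a] = x*y^2 - y*z - x
trace(a^-1 b^-1 a^-1 b^3 a^-1) = trace(a^-1 b^-1 a^-1 b^3)*trace(a) - trace(a^-1 b^-1 a^-1 b^3 a)   [inverse elimination on a] = x^2*y^3*z - x*y^4 - x*y^2*z^2 - 2*x^2*y*z + 3*x*y^2 + x*z^2 + y*z - x
trace(b^2 a^-1 b a) = trace(b a b^2)*trace(a) - trace(b a b^2 a)   [inverse elimination on a] = x*y^2*z - x^2*y - y*z^2 + y
so trace(b^2 a^-1 b a^-1) = trace(b^2 a^-1 b)*trace(a) - trace(b^2 a^-1 b a)   [inverse elimination on a] = x^2*y^3 - 2*x*y^2*z - x^2*y + y*z^2 + x*z - y
trace(b a b^4) = trace(b)*trace(b a b^3) - trace(b a b^2)   [square of b] = y^4*z - x*y^3 - 3*y^2*z + 2*x*y + z
reduce: trace(b a b^4 a) = trace(b)*trace(a b a b^3) - trace(a b a b^2)   [square of b] = y^3*z^2 - x*y^2*z - y^3 - 2*y*z^2 + x*z + 3*y
trace(b a^-1 b a b^3) = trace(b a b^4)*trace(a) - trace(b a b^4 a)   [inverse elimination on a] = x*y^4*z - x^2*y^3 - y^3*z^2 - 2*x*y^2*z + 2*x^2*y + y^3 + 2*y*z^2 - 3*y
reduce: trace(a b^2 a) = trace(a)*trace(b^2 a) - trace(b^2)   [square of a] = x*y*z - x^2 - y^2 + 2
reduce: trace(a b^2 a b^2) = trace(b)*trace(a b^2 a b) - trace(a b^2 a)   [square of b] = y^2*z^2 - 2*x*y*z + x^2 - 2
trace(b a b^3 a b) = trace(b)*trace(a b^2 a b^2) - trace(a b^2 a b)   [square of b] = y^3*z^2 - 2*x*y^2*z + x^2*y - y*z^2 + x*z - y
trace(a b a b a b) = trace(b a)*trace(b a b a) - trace(b^-1 a^-1)   [split at a repeated b] = z^3 - 3*z
so trace(a b a b a) = trace(a)*trace(b a b a) - trace(b a b)   [square of a] = x*z^2 - y*z - x
trace(a b a b a b^2) = trace(b)*trace(a b a b a b) - trace(a b a b a)   [square of b] = y*z^3 - x*z^2 - 2*y*z + x
trace(b a b^3 a b a) = trace(b)*trace(a b a b a b^2) - trace(a b a b a b)   [square of b] = y^2*z^3 - x*y*z^2 - 2*y^2*z - z^3 + x*y + 3*z
trace(b a^-1 b a b^3 a) = trace(b a b^3 a b)*trace(a) - trace(b a b^3 a b a)   [inverse elimination on a] = x*y^3*z^2 - 2*x^2*y^2*z - y^2*z^3 + x^3*y + x^2*z + 2*y^2*z + z^3 - 2*x*y - 3*z
trace(a b^3 a^-1 b a^-1 b) = trace(b a^-1 b a b^3)*trace(a) - trace(b a^-1 b a b^3 a)   [inverse elimination on a] = x^2*y^4*z - x^3*y^3 - 2*x*y^3*z^2 + y^2*z^3 + x^3*y + x*y^3 + 2*x*y*z^2 - x^2*z - 2*y^2*z - z^3 - x*y + 3*z
reduce: trace(b^3 a^-1 b a^-1 b^-1 a) = trace(a b^3 a^-1 b a^-1)*trace(b) - trace(a b^3 a^-1 b a^-1 b)   [inverse elimination on b] = -x^2*y^4*z + x^3*y^3 + x*y^5 + 2*x*y^3*z^2 - y^4*z - y^2*z^3 - x^3*y - 4*x*y^3 - 2*x*y*z^2 + x^2*z + 4*y^2*z + z^3 + 2*x*y - 3*z
reduce: trace(a^-1 b^-1 a^-1 b^3 a^-1 b) = trace(b^3 a^-1 b a^-1 b^-1)*trace(a) - trace(b^3 a^-1 b a^-1 b^-1 a)   [inverse elimination on a] = x^2*y^4*z - x*y^5 - 2*x*y^3*z^2 - 2*x^2*y^2*z + y^4*z + y^2*z^3 + 4*x*y^3 + 3*x*y*z^2 - 4*y^2*z - z^3 - 3*x*y + 3*z
reduce: trace(a^-1 b^3 a^-1 b^-1 a^-1 b^-1) = trace(a^-1 b^-1 a^-1 b^3 a^-1)*trace(b) - trace(a^-1 b^-1 a^-1 b^3 a^-1 b)   [inverse elimination on b] = x*y^3*z^2 - y^4*z - y^2*z^3 - x*y^3 - 2*x*y*z^2 + 5*y^2*z + z^3 + 2*x*y - 3*z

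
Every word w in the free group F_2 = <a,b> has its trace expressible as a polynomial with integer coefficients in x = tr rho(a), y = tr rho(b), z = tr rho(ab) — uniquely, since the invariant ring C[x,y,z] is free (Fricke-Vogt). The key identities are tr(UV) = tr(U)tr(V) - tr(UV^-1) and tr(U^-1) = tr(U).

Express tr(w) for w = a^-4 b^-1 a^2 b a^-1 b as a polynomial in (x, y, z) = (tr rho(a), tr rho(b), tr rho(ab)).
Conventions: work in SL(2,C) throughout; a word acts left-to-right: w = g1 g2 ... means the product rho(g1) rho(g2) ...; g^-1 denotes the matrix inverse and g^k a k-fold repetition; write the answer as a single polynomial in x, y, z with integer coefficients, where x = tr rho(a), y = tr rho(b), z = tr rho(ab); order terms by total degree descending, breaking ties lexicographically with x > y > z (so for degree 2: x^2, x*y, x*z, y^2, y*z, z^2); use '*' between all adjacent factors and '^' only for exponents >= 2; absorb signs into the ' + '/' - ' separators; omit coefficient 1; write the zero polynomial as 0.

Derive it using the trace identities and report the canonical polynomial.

-x^6*y^2*z + x^7*y + x^5*y^3 + 2*x^5*y*z^2 - x^6*z + x^4*y^2*z - x^4*z^3 - 6*x^5*y - 2*x^3*y^3 - 4*x^3*y*z^2 + 6*x^4*z + 2*x^2*y^2*z + 2*x^2*z^3 + 9*x^3*y - 9*x^2*z - 2*x*y + z

next, trace(b^2) = trace(b) * trace(b) - trace(1) = y^2 - 2
and trace(a b^2) = trace(b) * trace(a b) - trace(a) = y*z - x
trace(b^3 a) = trace(b) * trace(a b^2) - trace(a b) = y^2*z - x*y - z
and trace(b^3) = trace(b) * trace(b^2) - trace(b) = y^3 - 3*y
trace(b a^2 b^2) = trace(a) * trace(b^3 a) - trace(b^3) = x*y^2*z - x^2*y - y^3 - x*z + 3*y
trace(a b a b) = trace(a b) * trace(a b) - trace(1)   [split at repeated a] = z^2 - 2
next, trace(a b a) = trace(a) * trace(b a) - trace(b) = x*z - y
trace(b^2 a b a) = trace(b) * trace(a b a b) - trace(a b a) = y*z^2 - x*z - y
trace(b a^2 b^2 a) = trace(a) * trace(b^2 a b a) - trace(b^2 a b) = x*y*z^2 - x^2*z - y^2*z + z
trace(a^-1 b a^2 b^2) = trace(b a^2 b^2) * trace(a) - trace(b a^2 b^2 a) = x^2*y^2*z - x^3*y - x*y^3 - x*y*z^2 + y^2*z + 3*x*y - z
trace(a^2 b^2 a^-2 b) = trace(a^-1 b a^2 b^2) * trace(a) - trace(a^-1 b a^2 b^2 a) = x^3*y^2*z - x^4*y - x^2*y^3 - x^2*y*z^2 + 4*x^2*y + y^3 - 3*y
trace(a^-2 b^-1 a^2 b^2) = trace(a^2 b^2 a^-2) * trace(b) - trace(a^2 b^2 a^-2 b) = -x^3*y^2*z + x^4*y + x^2*y^3 + x^2*y*z^2 - 4*x^2*y + y
trace(a^-1 b^-1 a^2 b^2) = trace(a^2 b^2 a^-1) * trace(b) - trace(a^2 b^2 a^-1 b) = -x^2*y^2*z + x^3*y + x*y^3 + x*y*z^2 - 4*x*y + z
next, trace(b a^-3 b^-1 a^2 b) = trace(a^-2 b^-1 a^2 b^2) * trace(a) - trace(a^-2 b^-1 a^2 b^2 a) = -x^4*y^2*z + x^5*y + x^3*y^3 + x^3*y*z^2 + x^2*y^2*z - 5*x^3*y - x*y^3 - x*y*z^2 + 5*x*y - z
trace(a^2 b a b) = trace(a) * trace(b a b a) - trace(b a b) = x*z^2 - y*z - x
trace(a^2 b a) = trace(a) * trace(b a^2) - trace(b a) = x^2*z - x*y - z
and trace(b a^2 b a b) = trace(b) * trace(a^2 b a b) - trace(a^2 b a) = x*y*z^2 - x^2*z - y^2*z + z
trace(b a b a b a) = trace(b a) * trace(b a b a) - trace(b^-1 a^-1)   [split at repeated b] = z^3 - 3*z
next, trace(b a^2 b a b a) = trace(a) * trace(b a b a b a) - trace(b a b a b) = x*z^3 - y*z^2 - 2*x*z + y
next, trace(a^-1 b a^2 b a b) = trace(b a^2 b a b) * trace(a) - trace(b a^2 b a b a) = x^2*y*z^2 - x^3*z - x*y^2*z - x*z^3 + y*z^2 + 3*x*z - y
trace(a^2 b a b a^-2 b) = trace(a^-1 b a^2 b a b) * trace(a) - trace(a^-1 b a^2 b a b a) = x^3*y*z^2 - x^4*z - x^2*y^2*z - x^2*z^3 + 4*x^2*z + y^2*z - x*y - z
trace(a^-1 b^-1 a^2 b a b a^-1) = trace(a^2 b a b a^-2) * trace(b) - trace(a^2 b a b a^-2 b) = -x^3*y*z^2 + x^4*z + x^2*y^2*z + x^2*z^3 - 4*x^2*z + z
trace(a^2 b a b a) = trace(a) * trace(a b a b a) - trace(a b a b) = x^2*z^2 - x*y*z - x^2 - z^2 + 2
and trace(b^-1 a^2 b a b a) = trace(a^2 b a b a) * trace(b) - trace(a^2 b a b a b) = x^2*y*z^2 - x*y^2*z - x*z^3 - x^2*y + 2*x*z + y
trace(a^-1 b^-1 a^2 b a b) = trace(b^-1 a^2 b a b) * trace(a) - trace(b^-1 a^2 b a b a) = -x^2*y*z^2 + x^3*z + x*y^2*z + x*z^3 - 3*x*z - y
next, trace(b a^-3 b^-1 a^2 b a) = trace(a^-1 b^-1 a^2 b a b a^-1) * trace(a) - trace(a^-1 b^-1 a^2 b a b) = -x^4*y*z^2 + x^5*z + x^3*y^2*z + x^3*z^3 + x^2*y*z^2 - 5*x^3*z - x*y^2*z - x*z^3 + 4*x*z + y
and trace(a^-2 b^-1 a^2 b a^-1 b a^-1) = trace(b a^-3 b^-1 a^2 b) * trace(a) - trace(b a^-3 b^-1 a^2 b a) = -x^5*y^2*z + x^6*y + x^4*y^3 + 2*x^4*y*z^2 - x^5*z - x^3*z^3 - 5*x^4*y - x^2*y^3 - 2*x^2*y*z^2 + 5*x^3*z + x*y^2*z + x*z^3 + 5*x^2*y - 5*x*z - y
next, trace(a^-2 b^-1 a^2 b a^-1 b) = trace(b a^-2 b^-1 a^2 b) * trace(a) - trace(b a^-2 b^-1 a^2 b a) = -x^4*y^2*z + x^5*y + x^3*y^3 + 2*x^3*y*z^2 - x^4*z - x^2*y^2*z - x^2*z^3 - 4*x^3*y + 4*x^2*z + x*y - z
and trace(a^-4 b^-1 a^2 b a^-1 b) = trace(a^-2 b^-1 a^2 b a^-1 b a^-1) * trace(a) - trace(a^-2 b^-1 a^2 b a^-1 b) = -x^6*y^2*z + x^7*y + x^5*y^3 + 2*x^5*y*z^2 - x^6*z + x^4*y^2*z - x^4*z^3 - 6*x^5*y - 2*x^3*y^3 - 4*x^3*y*z^2 + 6*x^4*z + 2*x^2*y^2*z + 2*x^2*z^3 + 9*x^3*y - 9*x^2*z - 2*x*y + z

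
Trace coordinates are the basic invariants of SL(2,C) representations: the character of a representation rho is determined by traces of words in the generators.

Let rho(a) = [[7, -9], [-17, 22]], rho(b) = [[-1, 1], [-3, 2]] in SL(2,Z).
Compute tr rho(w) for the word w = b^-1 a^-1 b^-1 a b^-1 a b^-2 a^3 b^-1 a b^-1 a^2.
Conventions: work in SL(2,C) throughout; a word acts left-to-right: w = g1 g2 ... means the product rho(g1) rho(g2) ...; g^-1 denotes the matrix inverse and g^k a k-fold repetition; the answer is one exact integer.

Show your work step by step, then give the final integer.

-11220513044946

rho(b^-1) = [[2, -1], [3, -1]]
... * rho(a^-1) = [[22, 9], [17, 7]]  ->  [[27, 11], [49, 20]]
... * rho(b^-1) = [[2, -1], [3, -1]]  ->  [[87, -38], [158, -69]]
... * rho(a) = [[7, -9], [-17, 22]]  ->  [[1255, -1619], [2279, -2940]]
... * rho(b^-1) = [[2, -1], [3, -1]]  ->  [[-2347, 364], [-4262, 661]]
... * rho(a) = [[7, -9], [-17, 22]]  ->  [[-22617, 29131], [-41071, 52900]]
... * rho(b^-1) = [[2, -1], [3, -1]]  ->  [[42159, -6514], [76558, -11829]]
... * rho(b^-1) = [[2, -1], [3, -1]]  ->  [[64776, -35645], [117629, -64729]]
... * rho(a) = [[7, -9], [-17, 22]]  ->  [[1059397, -1367174], [1923796, -2482699]]
... * rho(a) = [[7, -9], [-17, 22]]  ->  [[30657737, -39612401], [55672455, -71933542]]
... * rho(a) = [[7, -9], [-17, 22]]  ->  [[888014976, -1147392455], [1612577399, -2083590019]]
... * rho(b^-1) = [[2, -1], [3, -1]]  ->  [[-1666147413, 259377479], [-3025615259, 471012620]]
... * rho(a) = [[7, -9], [-17, 22]]  ->  [[-16072449034, 20701631255], [-29186521353, 37592814971]]
... * rho(b^-1) = [[2, -1], [3, -1]]  ->  [[29959995697, -4629182221], [54405402207, -8406293618]]
... * rho(a) = [[7, -9], [-17, 22]]  ->  [[288416067636, -371481970135], [523744806955, -674587079459]]
... * rho(a) = [[7, -9], [-17, 22]]  ->  [[8334105965747, -10768347951694], [15134193999488, -19554619010693]]
tr = 8334105965747 + -19554619010693 = -11220513044946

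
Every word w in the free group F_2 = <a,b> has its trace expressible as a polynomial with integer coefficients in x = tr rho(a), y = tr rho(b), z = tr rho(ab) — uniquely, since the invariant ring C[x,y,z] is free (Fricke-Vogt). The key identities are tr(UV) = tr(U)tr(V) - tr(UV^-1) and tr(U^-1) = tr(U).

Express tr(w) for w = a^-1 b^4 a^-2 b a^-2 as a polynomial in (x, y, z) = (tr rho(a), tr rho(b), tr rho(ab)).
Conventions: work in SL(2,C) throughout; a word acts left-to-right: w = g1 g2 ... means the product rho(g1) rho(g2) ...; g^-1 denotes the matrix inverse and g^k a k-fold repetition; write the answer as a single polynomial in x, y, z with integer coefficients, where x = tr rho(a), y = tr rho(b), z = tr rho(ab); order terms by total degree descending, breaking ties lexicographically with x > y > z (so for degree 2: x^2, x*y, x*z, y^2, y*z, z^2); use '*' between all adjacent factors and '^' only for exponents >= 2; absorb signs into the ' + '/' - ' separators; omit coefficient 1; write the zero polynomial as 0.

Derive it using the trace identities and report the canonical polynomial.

x^5*y^5 - 2*x^4*y^4*z - 3*x^5*y^3 - 3*x^3*y^5 + x^3*y^3*z^2 + 5*x^4*y^2*z + 4*x^2*y^4*z + x^5*y + 10*x^3*y^3 - 2*x^3*y*z^2 + 2*x*y^5 - x*y^3*z^2 - x^4*z - 11*x^2*y^2*z - y^4*z - 4*x^3*y - 8*x*y^3 + 2*x*y*z^2 + 3*x^2*z + 3*y^2*z + 5*x*y - z

tr(b^2) = tr(b) * tr(b) - tr(1)   [square of b] = y^2 - 2
tr(b^3) = tr(b) * tr(b^2) - tr(b)   [square of b] = y^3 - 3*y
reduce: tr(b^4) = tr(b) * tr(b^3) - tr(b^2)   [square of b] = y^4 - 4*y^2 + 2
tr(b^5) = tr(b) * tr(b^4) - tr(b^3)   [square of b] = y^5 - 5*y^3 + 5*y
so tr(a b^2) = tr(b) * tr(a b) - tr(a)   [square of b] = y*z - x
tr(b a b^2) = tr(b) * tr(a b^2) - tr(a b)   [square of b] = y^2*z - x*y - z
so tr(b a b^3) = tr(b) * tr(b a b^2) - tr(b a b)   [square of b] = y^3*z - x*y^2 - 2*y*z + x
reduce: tr(b^5 a) = tr(b) * tr(b a b^3) - tr(b a b^2)   [square of b] = y^4*z - x*y^3 - 3*y^2*z + 2*x*y + z
reduce: tr(b a^-1 b^4) = tr(b^5) * tr(a) - tr(b^5 a)   [inverse elimination on a] = x*y^5 - y^4*z - 4*x*y^3 + 3*y^2*z + 3*x*y - z
so tr(a b a b) = tr(a b) * tr(a b) - tr(1)   [split at a repeated a] = z^2 - 2
reduce: tr(a b a) = tr(a) * tr(b a) - tr(b)   [square of a] = x*z - y
tr(b a b a b) = tr(b) * tr(a b a b) - tr(a b a)   [square of b] = y*z^2 - x*z - y
tr(b^2 a b a b) = tr(b) * tr(b a b a b) - tr(b a b a)   [square of b] = y^2*z^2 - x*y*z - y^2 - z^2 + 2
reduce: tr(b^4 a b a) = tr(b) * tr(b^2 a b a b) - tr(b^2 a b a)   [square of b] = y^3*z^2 - x*y^2*z - y^3 - 2*y*z^2 + x*z + 3*y
tr(b a^-1 b^4 a) = tr(b^4 a b) * tr(a) - tr(b^4 a b a)   [inverse elimination on a] = x*y^4*z - x^2*y^3 - y^3*z^2 - 2*x*y^2*z + 2*x^2*y + y^3 + 2*y*z^2 - 3*y
reduce: tr(a^-1 b^4 a^-1 b) = tr(b a^-1 b^4) * tr(a) - tr(b a^-1 b^4 a)   [inverse elimination on a] = x^2*y^5 - 2*x*y^4*z - 3*x^2*y^3 + y^3*z^2 + 5*x*y^2*z + x^2*y - y^3 - 2*y*z^2 - x*z + 3*y
tr(a^-1 b a^-2 b^4) = tr(a^-1 b^4 a^-1 b) * tr(a) - tr(a^-1 b^4 a^-1 b a)   [inverse elimination on a] = x^3*y^5 - 2*x^2*y^4*z - 3*x^3*y^3 - x*y^5 + x*y^3*z^2 + 5*x^2*y^2*z + y^4*z + x^3*y + 3*x*y^3 - 2*x*y*z^2 - x^2*z - 3*y^2*z + z
tr(b a^-2 b^4) = tr(a^-1 b^5) * tr(a) - tr(a^-1 b^5 a)   [inverse elimination on a] = x^2*y^5 - x*y^4*z - 4*x^2*y^3 - y^5 + 3*x*y^2*z + 3*x^2*y + 5*y^3 - x*z - 5*y
tr(b^4 a^-2 b a^-2) = tr(a^-1 b a^-2 b^4) * tr(a) - tr(a^-1 b a^-2 b^4 a)   [inverse elimination on a] = x^4*y^5 - 2*x^3*y^4*z - 3*x^4*y^3 - 2*x^2*y^5 + x^2*y^3*z^2 + 5*x^3*y^2*z + 2*x*y^4*z + x^4*y + 7*x^2*y^3 - 2*x^2*y*z^2 + y^5 - x^3*z - 6*x*y^2*z - 3*x^2*y - 5*y^3 + 2*x*z + 5*y
so tr(b^4 a^-2 b a^-1) = tr(a^-1 b a^-1 b^4) * tr(a) - tr(a^-1 b a^-1 b^4 a)   [inverse elimination on a] = x^3*y^5 - 2*x^2*y^4*z - 3*x^3*y^3 - x*y^5 + x*y^3*z^2 + 5*x^2*y^2*z + y^4*z + x^3*y + 3*x*y^3 - 2*x*y*z^2 - x^2*z - 3*y^2*z + z
so tr(a^-1 b^4 a^-2 b a^-2) = tr(b^4 a^-2 b a^-2) * tr(a) - tr(b^4 a^-2 b a^-1)   [inverse elimination on a] = x^5*y^5 - 2*x^4*y^4*z - 3*x^5*y^3 - 3*x^3*y^5 + x^3*y^3*z^2 + 5*x^4*y^2*z + 4*x^2*y^4*z + x^5*y + 10*x^3*y^3 - 2*x^3*y*z^2 + 2*x*y^5 - x*y^3*z^2 - x^4*z - 11*x^2*y^2*z - y^4*z - 4*x^3*y - 8*x*y^3 + 2*x*y*z^2 + 3*x^2*z + 3*y^2*z + 5*x*y - z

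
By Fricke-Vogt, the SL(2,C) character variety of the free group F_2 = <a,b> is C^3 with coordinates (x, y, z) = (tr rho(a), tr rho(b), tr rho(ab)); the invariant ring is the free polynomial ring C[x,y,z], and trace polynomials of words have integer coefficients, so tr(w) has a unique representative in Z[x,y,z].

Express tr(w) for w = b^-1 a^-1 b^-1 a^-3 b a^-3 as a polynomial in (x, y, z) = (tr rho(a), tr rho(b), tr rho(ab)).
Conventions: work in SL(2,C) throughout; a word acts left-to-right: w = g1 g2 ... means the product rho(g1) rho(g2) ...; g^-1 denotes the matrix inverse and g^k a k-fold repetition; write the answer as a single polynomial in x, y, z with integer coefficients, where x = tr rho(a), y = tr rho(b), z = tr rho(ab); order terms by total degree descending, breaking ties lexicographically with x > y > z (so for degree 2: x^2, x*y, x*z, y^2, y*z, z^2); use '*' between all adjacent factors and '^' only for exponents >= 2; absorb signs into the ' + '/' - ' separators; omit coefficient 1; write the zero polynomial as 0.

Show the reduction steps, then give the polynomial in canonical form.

trace(a^-1 b) = trace(b)*trace(a) - trace(b a) = x*y - z
trace(a^-1 b a^-1) = trace(a^-1 b)*trace(a) - trace(a^-1 b a) = x^2*y - x*z - y
trace(b^2) = trace(b)*trace(b) - trace(1) = y^2 - 2
trace(b^2 a) = trace(b)*trace(a b) - trace(a) = y*z - x
trace(b a^-1 b) = trace(b^2)*trace(a) - trace(b^2 a) = x*y^2 - y*z - x
trace(b a b a) = trace(a b)*trace(a b) - trace(1)   [split at repeated a] = z^2 - 2
trace(b a^-1 b a) = trace(b a b)*trace(a) - trace(b a b a) = x*y*z - x^2 - z^2 + 2
trace(a^-1 b a^-1 b) = trace(b a^-1 b)*trace(a) - trace(b a^-1 b a) = x^2*y^2 - 2*x*y*z + z^2 - 2
trace(a^-1 b a^-1 b^-1) = trace(a^-1 b a^-1)*trace(b) - trace(a^-1 b a^-1 b) = x*y*z - y^2 - z^2 + 2
trace(a^-2 b a^-1 b^-1) = trace(a^-1 b a^-1 b^-1)*trace(a) - trace(a^-1 b a^-1 b^-1 a) = x^2*y*z - x*y^2 - x*z^2 + x
trace(a^-2 b a^-1) = trace(a^-2 b)*trace(a) - trace(a^-2 b a) = x^3*y - x^2*z - 2*x*y + z
trace(b^-2 a^-2 b a^-1) = trace(a^-2 b a^-1 b^-1)*trace(b) - trace(a^-2 b a^-1) = x^2*y^2*z - x^3*y - x*y^3 - x*y*z^2 + x^2*z + 3*x*y - z
trace(b^-1 a^-2) = trace(a^-1 b^-1)*trace(a) - trace(a^-1 b^-1 a) = x*z - y
trace(b^-1 a^-2 b a^-2 b^-1) = trace(b^-2 a^-2 b a^-1)*trace(a) - trace(b^-2 a^-2 b) = x^3*y^2*z - x^4*y - x^2*y^3 - x^2*y*z^2 + x^3*z + 3*x^2*y - 2*x*z + y
trace(a^2) = trace(a)*trace(a) - trace(1) = x^2 - 2
trace(b a^2 b) = trace(b)*trace(a^2 b) - trace(a^2) = x*y*z - x^2 - y^2 + 2
trace(b a^2 b a) = trace(a)*trace(b a b a) - trace(b a b) = x*z^2 - y*z - x
trace(a b a^-1 b a) = trace(b a^2 b)*trace(a) - trace(b a^2 b a) = x^2*y*z - x^3 - x*y^2 - x*z^2 + y*z + 3*x
trace(b a b a b) = trace(b)*trace(a b a b) - trace(a b a) = y*z^2 - x*z - y
trace(b a b a b a) = trace(a b a b)*trace(a b) - trace(b a)   [split at repeated a] = z^3 - 3*z
trace(a b a^-1 b a b) = trace(b a b a b)*trace(a) - trace(b a b a b a) = x*y*z^2 - x^2*z - z^3 - x*y + 3*z
trace(a b^-1 a b a^-1 b) = trace(a b a^-1 b a)*trace(b) - trace(a b a^-1 b a b) = x^2*y^2*z - x^3*y - x*y^3 - 2*x*y*z^2 + x^2*z + y^2*z + z^3 + 4*x*y - 3*z
trace(b a^-1 b^-1 a b^-1 a) = trace(a b^-1 a b a^-1)*trace(b) - trace(a b^-1 a b a^-1 b) = -x^2*y^2*z + x^3*y + x*y^3 + 2*x*y*z^2 - x^2*z - y^2*z - z^3 - 3*x*y + 3*z
trace(a^-1 b a^-1 b^-1 a b^-1) = trace(b a^-1 b^-1 a b^-1)*trace(a) - trace(b a^-1 b^-1 a b^-1 a) = x^2*y^2*z - x^3*y - x*y^3 - 2*x*y*z^2 + x^2*z + y^2*z + z^3 + 4*x*y - 3*z
trace(a^-1 b^-1 a b^-1 a^-2 b) = trace(a^-1 b a^-1 b^-1 a b^-1)*trace(a) - trace(a^-1 b a^-1 b^-1 a b^-1 a) = x^3*y^2*z - x^4*y - x^2*y^3 - 2*x^2*y*z^2 + x^3*z + x*y^2*z + x*z^3 + 4*x^2*y - 3*x*z - y
trace(b^-1 a^-2 b a^-2 b^-1 a) = trace(a^-1 b^-1 a b^-1 a^-2 b)*trace(a) - trace(a^-1 b^-1 a b^-1 a^-2 b a) = x^4*y^2*z - x^5*y - x^3*y^3 - 2*x^3*y*z^2 + x^4*z + x^2*y^2*z + x^2*z^3 + 4*x^3*y - 3*x^2*z - x*y - z
trace(a^-1 b^-1 a^-1 b^-1 a^-2 b a^-1) = trace(b^-1 a^-2 b a^-2 b^-1)*trace(a) - trace(b^-1 a^-2 b a^-2 b^-1 a) = x^3*y*z^2 - x^2*y^2*z - x^2*z^3 - x^3*y + x^2*z + 2*x*y + z
trace(a^-1 b^-1 a^-1 b^-1 a^-2 b) = trace(b^-1 a^-2 b a^-1 b^-1)*trace(a) - trace(b^-1 a^-2 b a^-1 b^-1 a) = x^2*y*z^2 - x*y^2*z - x*z^3 - x^2*y + 2*x*z + y
trace(a^-1 b a^-3 b^-1 a^-1 b^-1 a^-1) = trace(a^-1 b^-1 a^-1 b^-1 a^-2 b a^-1)*trace(a) - trace(a^-1 b^-1 a^-1 b^-1 a^-2 b) = x^4*y*z^2 - x^3*y^2*z - x^3*z^3 - x^4*y - x^2*y*z^2 + x^3*z + x*y^2*z + x*z^3 + 3*x^2*y - x*z - y
trace(b a^-2 b) = trace(b^2 a^-1)*trace(a) - trace(b^2) = x^2*y^2 - x*y*z - x^2 - y^2 + 2
trace(b a^-2 b a) = trace(b a b a^-1)*trace(a) - trace(b a b) = x^2*y*z - x^3 - x*z^2 - y*z + 3*x
trace(a^-1 b a^-2 b) = trace(b a^-2 b)*trace(a) - trace(b a^-2 b a) = x^3*y^2 - 2*x^2*y*z - x*y^2 + x*z^2 + y*z - x
trace(a^-1 b a^-2 b^-1) = trace(a^-1 b a^-2)*trace(b) - trace(a^-1 b a^-2 b) = x^2*y*z - x*y^2 - x*z^2 + x
trace(b^-1 a^-1 b a^-2 b^-1) = trace(a^-1 b a^-2 b^-1)*trace(b) - trace(a^-1 b a^-2) = x^2*y^2*z - x^3*y - x*y^3 - x*y*z^2 + x^2*z + 3*x*y - z
trace(b^-1 a^-1 b a^-2 b^-1 a) = trace(b^-1 a b^-1 a^-1 b a^-1)*trace(a) - trace(b^-1 a b^-1 a^-1 b) = x^3*y^2*z - x^4*y - x^2*y^3 - 2*x^2*y*z^2 + x^3*z + x*y^2*z + x*z^3 + 4*x^2*y - 3*x*z - y
trace(a^-2 b^-1 a^-1 b^-1 a^-1 b) = trace(b^-1 a^-1 b a^-2 b^-1)*trace(a) - trace(b^-1 a^-1 b a^-2 b^-1 a) = x^2*y*z^2 - x*y^2*z - x*z^3 - x^2*y + 2*x*z + y
trace(b^3) = trace(b)*trace(b^2) - trace(b) = y^3 - 3*y
trace(b^3 a) = trace(b)*trace(a b^2) - trace(a b) = y^2*z - x*y - z
trace(b a^-1 b^2) = trace(b^3)*trace(a) - trace(b^3 a) = x*y^3 - y^2*z - 2*x*y + z
trace(b a^-1 b^2 a) = trace(b^2 a b)*trace(a) - trace(b^2 a b a) = x*y^2*z - x^2*y - y*z^2 + y
trace(b a^-1 b a^-1 b) = trace(b a^-1 b^2)*trace(a) - trace(b a^-1 b^2 a) = x^2*y^3 - 2*x*y^2*z - x^2*y + y*z^2 + x*z - y
trace(b a^-1 b a^-1 b a) = trace(b a b a^-1 b)*trace(a) - trace(b a b a^-1 b a) = x^2*y^2*z - x^3*y - 2*x*y*z^2 + x^2*z + z^3 + 2*x*y - 3*z
trace(a^-1 b a^-1 b a^-1 b) = trace(b a^-1 b a^-1 b)*trace(a) - trace(b a^-1 b a^-1 b a) = x^3*y^3 - 3*x^2*y^2*z + 3*x*y*z^2 - z^3 - 3*x*y + 3*z
trace(a^-1 b a^-1 b^-1 a^-1 b) = trace(a^-1 b a^-1 b a^-1)*trace(b) - trace(a^-1 b a^-1 b a^-1 b) = x^2*y^2*z - x*y^3 - 2*x*y*z^2 + y^2*z + z^3 + 2*x*y - 3*z
trace(a^-1 b^-1 a^-1 b^-1 a^-1 b) = trace(a^-1 b a^-1 b^-1 a^-1)*trace(b) - trace(a^-1 b a^-1 b^-1 a^-1 b) = x*y*z^2 - y^2*z - z^3 - x*y + 3*z
trace(a^-1 b a^-3 b^-1 a^-1 b^-1) = trace(a^-2 b^-1 a^-1 b^-1 a^-1 b)*trace(a) - trace(a^-2 b^-1 a^-1 b^-1 a^-1 b a) = x^3*y*z^2 - x^2*y^2*z - x^2*z^3 - x^3*y - x*y*z^2 + 2*x^2*z + y^2*z + z^3 + 2*x*y - 3*z
trace(b^-1 a^-1 b^-1 a^-3 b a^-3) = trace(a^-1 b a^-3 b^-1 a^-1 b^-1 a^-1)*trace(a) - trace(a^-1 b a^-3 b^-1 a^-1 b^-1) = x^5*y*z^2 - x^4*y^2*z - x^4*z^3 - x^5*y - 2*x^3*y*z^2 + x^4*z + 2*x^2*y^2*z + 2*x^2*z^3 + 4*x^3*y + x*y*z^2 - 3*x^2*z - y^2*z - z^3 - 3*x*y + 3*z

x^5*y*z^2 - x^4*y^2*z - x^4*z^3 - x^5*y - 2*x^3*y*z^2 + x^4*z + 2*x^2*y^2*z + 2*x^2*z^3 + 4*x^3*y + x*y*z^2 - 3*x^2*z - y^2*z - z^3 - 3*x*y + 3*z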